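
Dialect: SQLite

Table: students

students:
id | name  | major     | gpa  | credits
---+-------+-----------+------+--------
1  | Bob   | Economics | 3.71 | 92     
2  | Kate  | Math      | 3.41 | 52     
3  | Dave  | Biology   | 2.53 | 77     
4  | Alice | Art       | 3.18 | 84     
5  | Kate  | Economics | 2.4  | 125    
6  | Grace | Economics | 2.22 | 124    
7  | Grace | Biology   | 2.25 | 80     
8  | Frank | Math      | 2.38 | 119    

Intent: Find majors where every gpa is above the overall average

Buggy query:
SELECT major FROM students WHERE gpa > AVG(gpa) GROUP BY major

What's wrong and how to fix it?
Bug: AVG() is an aggregate; it can't sit directly in WHERE

Fix: Compute the overall average in a scalar subquery and compare each group's MIN against it in HAVING

Corrected query:
SELECT major FROM students GROUP BY major HAVING MIN(gpa) > (SELECT AVG(gpa) FROM students)

Result:
major
-----
Art  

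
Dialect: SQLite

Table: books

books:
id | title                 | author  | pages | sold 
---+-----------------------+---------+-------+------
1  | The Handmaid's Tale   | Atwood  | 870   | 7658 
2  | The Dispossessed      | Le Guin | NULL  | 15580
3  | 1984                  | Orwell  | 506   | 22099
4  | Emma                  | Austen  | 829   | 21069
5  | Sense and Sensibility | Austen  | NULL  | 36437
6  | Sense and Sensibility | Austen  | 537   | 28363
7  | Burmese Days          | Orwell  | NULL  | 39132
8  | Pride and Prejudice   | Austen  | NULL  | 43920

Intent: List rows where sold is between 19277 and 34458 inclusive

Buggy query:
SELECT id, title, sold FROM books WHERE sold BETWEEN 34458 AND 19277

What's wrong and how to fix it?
Bug: BETWEEN expects the lower bound first; with 34458 AND 19277 the range is empty

Fix: Swap the bounds so the smaller value comes first

Corrected query:
SELECT id, title, sold FROM books WHERE sold BETWEEN 19277 AND 34458

Result:
id | title                 | sold 
---+-----------------------+------
3  | 1984                  | 22099
4  | Emma                  | 21069
6  | Sense and Sensibility | 28363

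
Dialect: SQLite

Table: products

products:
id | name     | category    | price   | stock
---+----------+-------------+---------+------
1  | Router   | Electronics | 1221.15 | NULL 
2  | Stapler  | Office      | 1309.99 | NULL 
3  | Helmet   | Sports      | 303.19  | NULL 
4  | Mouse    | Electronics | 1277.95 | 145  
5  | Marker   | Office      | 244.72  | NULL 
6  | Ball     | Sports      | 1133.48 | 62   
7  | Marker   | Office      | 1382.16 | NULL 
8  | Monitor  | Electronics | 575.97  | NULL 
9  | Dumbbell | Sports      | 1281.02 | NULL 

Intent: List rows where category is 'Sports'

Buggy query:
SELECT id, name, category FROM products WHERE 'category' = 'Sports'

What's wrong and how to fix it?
Bug: Single quotes denote string literals in SQL; the column name is being compared as a constant string

Fix: Reference the column as category without single quotes

Corrected query:
SELECT id, name, category FROM products WHERE category = 'Sports'

Result:
id | name     | category
---+----------+---------
3  | Helmet   | Sports  
6  | Ball     | Sports  
9  | Dumbbell | Sports  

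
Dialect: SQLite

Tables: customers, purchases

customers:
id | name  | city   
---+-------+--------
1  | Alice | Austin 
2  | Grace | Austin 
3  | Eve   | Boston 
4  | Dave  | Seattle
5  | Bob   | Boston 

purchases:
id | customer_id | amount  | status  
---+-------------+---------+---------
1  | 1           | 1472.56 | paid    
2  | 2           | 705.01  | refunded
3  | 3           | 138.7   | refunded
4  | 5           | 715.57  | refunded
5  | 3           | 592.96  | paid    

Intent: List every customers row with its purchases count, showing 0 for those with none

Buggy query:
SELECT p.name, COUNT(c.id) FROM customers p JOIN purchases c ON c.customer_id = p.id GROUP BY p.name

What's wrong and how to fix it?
Bug: An inner join excludes parents with zero children

Fix: Switch to LEFT JOIN to retain unmatched parent rows

Corrected query:
SELECT p.name, COUNT(c.id) FROM customers p LEFT JOIN purchases c ON c.customer_id = p.id GROUP BY p.name

Result:
name  | COUNT(c.id)
------+------------
Alice | 1          
Bob   | 1          
Dave  | 0          
Eve   | 2          
Grace | 1          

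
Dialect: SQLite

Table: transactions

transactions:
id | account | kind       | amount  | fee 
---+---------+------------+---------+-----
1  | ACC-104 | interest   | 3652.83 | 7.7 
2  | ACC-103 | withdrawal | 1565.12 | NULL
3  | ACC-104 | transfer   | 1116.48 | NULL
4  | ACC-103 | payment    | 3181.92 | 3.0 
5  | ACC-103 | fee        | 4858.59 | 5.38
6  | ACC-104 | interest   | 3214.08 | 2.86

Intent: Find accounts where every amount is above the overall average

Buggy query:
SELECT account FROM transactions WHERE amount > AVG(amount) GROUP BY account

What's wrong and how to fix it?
Bug: WHERE evaluates per row before aggregation, so AVG() is unavailable

Fix: Use a subquery for AVG and a HAVING MIN(...) filter so the condition holds for every row in the group

Corrected query:
SELECT account FROM transactions GROUP BY account HAVING MIN(amount) > (SELECT AVG(amount) FROM transactions)

Result:
(no rows)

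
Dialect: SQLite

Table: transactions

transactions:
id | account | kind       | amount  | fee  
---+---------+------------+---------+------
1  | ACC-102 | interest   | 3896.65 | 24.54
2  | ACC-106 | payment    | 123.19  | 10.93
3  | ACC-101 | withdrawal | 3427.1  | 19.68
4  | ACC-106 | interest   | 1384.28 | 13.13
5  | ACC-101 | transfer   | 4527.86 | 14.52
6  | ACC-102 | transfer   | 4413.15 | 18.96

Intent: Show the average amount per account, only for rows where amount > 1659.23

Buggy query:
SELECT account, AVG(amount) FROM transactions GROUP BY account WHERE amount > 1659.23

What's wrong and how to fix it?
Bug: WHERE cannot follow GROUP BY

Fix: Place WHERE between FROM and GROUP BY

Corrected query:
SELECT account, AVG(amount) FROM transactions WHERE amount > 1659.23 GROUP BY account

Result:
account | AVG(amount)
--------+------------
ACC-101 | 3977.48    
ACC-102 | 4154.9     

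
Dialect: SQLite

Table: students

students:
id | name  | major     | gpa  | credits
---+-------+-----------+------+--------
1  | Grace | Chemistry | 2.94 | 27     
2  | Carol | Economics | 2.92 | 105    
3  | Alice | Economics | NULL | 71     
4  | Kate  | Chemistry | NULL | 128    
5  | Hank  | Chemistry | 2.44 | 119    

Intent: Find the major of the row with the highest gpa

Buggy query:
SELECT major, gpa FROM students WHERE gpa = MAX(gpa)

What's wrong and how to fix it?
Bug: WHERE is evaluated per row; an aggregate over the whole table isn't defined there

Fix: Wrap MAX in a scalar subquery so WHERE compares against a single value

Corrected query:
SELECT major, gpa FROM students WHERE gpa = (SELECT MAX(gpa) FROM students)

Result:
major     | gpa 
----------+-----
Chemistry | 2.94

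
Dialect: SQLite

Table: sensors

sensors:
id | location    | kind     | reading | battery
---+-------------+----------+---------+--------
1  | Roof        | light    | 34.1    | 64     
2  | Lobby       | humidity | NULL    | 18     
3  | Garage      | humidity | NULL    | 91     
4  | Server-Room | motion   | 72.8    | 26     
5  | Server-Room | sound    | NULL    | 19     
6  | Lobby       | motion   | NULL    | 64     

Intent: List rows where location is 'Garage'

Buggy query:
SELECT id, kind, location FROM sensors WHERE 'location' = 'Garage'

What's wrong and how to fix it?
Bug: 'location' in single quotes is a string literal, not the column; the comparison is literal-vs-literal and never true

Fix: Remove the quotes around the column name (or use double quotes for an identifier)

Corrected query:
SELECT id, kind, location FROM sensors WHERE location = 'Garage'

Result:
id | kind     | location
---+----------+---------
3  | humidity | Garage  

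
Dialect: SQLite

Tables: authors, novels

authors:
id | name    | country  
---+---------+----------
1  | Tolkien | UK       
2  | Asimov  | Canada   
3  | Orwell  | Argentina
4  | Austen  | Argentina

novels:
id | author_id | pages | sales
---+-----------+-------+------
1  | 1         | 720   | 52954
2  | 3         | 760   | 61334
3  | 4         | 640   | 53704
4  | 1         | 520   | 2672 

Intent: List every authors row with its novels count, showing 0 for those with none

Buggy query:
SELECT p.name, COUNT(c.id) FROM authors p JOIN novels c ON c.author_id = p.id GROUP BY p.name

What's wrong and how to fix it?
Bug: An inner join excludes parents with zero children

Fix: Switch to LEFT JOIN to retain unmatched parent rows

Corrected query:
SELECT p.name, COUNT(c.id) FROM authors p LEFT JOIN novels c ON c.author_id = p.id GROUP BY p.name

Result:
name    | COUNT(c.id)
--------+------------
Asimov  | 0          
Austen  | 1          
Orwell  | 1          
Tolkien | 2          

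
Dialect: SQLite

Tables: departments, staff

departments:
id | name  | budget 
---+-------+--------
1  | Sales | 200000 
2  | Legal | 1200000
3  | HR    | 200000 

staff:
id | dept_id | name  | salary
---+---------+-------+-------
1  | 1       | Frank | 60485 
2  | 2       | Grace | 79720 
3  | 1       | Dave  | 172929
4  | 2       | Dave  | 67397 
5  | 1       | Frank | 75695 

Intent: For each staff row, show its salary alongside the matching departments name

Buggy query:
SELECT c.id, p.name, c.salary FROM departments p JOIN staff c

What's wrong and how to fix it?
Bug: Missing join condition: each staff row is matched to all departments rows instead of just its own

Fix: Add ON c.dept_id = p.id to the JOIN

Corrected query:
SELECT c.id, p.name, c.salary FROM departments p JOIN staff c ON c.dept_id = p.id

Result:
id | name  | salary
---+-------+-------
1  | Sales | 60485 
2  | Legal | 79720 
3  | Sales | 172929
4  | Legal | 67397 
5  | Sales | 75695 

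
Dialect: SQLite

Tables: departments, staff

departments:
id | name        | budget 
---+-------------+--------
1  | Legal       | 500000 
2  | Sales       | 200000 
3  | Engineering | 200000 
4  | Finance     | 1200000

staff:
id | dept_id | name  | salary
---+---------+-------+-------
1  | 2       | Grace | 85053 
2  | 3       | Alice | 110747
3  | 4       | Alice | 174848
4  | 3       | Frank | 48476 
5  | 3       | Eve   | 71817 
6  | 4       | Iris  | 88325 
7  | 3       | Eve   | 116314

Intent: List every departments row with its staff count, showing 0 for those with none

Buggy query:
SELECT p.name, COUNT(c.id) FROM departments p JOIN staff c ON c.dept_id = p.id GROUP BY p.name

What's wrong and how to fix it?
Bug: An inner join excludes parents with zero children

Fix: Use LEFT JOIN so parents without children still appear (COUNT(c.id) gives 0)

Corrected query:
SELECT p.name, COUNT(c.id) FROM departments p LEFT JOIN staff c ON c.dept_id = p.id GROUP BY p.name

Result:
name        | COUNT(c.id)
------------+------------
Engineering | 4          
Finance     | 2          
Legal       | 0          
Sales       | 1          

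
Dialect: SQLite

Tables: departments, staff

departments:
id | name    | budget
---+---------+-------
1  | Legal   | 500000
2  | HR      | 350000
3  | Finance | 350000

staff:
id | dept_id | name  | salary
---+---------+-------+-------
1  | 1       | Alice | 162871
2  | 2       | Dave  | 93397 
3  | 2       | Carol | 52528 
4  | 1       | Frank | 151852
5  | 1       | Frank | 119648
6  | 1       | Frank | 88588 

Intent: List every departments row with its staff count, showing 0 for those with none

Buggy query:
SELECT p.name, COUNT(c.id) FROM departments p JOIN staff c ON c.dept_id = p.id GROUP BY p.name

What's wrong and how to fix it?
Bug: An inner join excludes parents with zero children

Fix: Switch to LEFT JOIN to retain unmatched parent rows

Corrected query:
SELECT p.name, COUNT(c.id) FROM departments p LEFT JOIN staff c ON c.dept_id = p.id GROUP BY p.name

Result:
name    | COUNT(c.id)
--------+------------
Finance | 0          
HR      | 2          
Legal   | 4          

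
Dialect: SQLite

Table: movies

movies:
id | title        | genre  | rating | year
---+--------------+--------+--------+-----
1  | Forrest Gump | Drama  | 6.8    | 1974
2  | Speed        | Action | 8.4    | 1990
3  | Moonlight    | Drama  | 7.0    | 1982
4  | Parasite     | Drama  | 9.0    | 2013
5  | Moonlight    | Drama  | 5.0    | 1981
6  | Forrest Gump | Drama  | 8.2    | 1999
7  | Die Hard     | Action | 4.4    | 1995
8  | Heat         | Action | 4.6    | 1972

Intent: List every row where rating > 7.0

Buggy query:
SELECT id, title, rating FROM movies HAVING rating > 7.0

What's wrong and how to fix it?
Bug: HAVING filters the output of aggregation, but this query has no GROUP BY and no aggregate functions, so SQLite rejects it (HAVING clause on a non-aggregate query); the condition here is per row

Fix: Replace HAVING with WHERE since the condition applies to individual rows

Corrected query:
SELECT id, title, rating FROM movies WHERE rating > 7.0

Result:
id | title        | rating
---+--------------+-------
2  | Speed        | 8.4   
4  | Parasite     | 9     
6  | Forrest Gump | 8.2   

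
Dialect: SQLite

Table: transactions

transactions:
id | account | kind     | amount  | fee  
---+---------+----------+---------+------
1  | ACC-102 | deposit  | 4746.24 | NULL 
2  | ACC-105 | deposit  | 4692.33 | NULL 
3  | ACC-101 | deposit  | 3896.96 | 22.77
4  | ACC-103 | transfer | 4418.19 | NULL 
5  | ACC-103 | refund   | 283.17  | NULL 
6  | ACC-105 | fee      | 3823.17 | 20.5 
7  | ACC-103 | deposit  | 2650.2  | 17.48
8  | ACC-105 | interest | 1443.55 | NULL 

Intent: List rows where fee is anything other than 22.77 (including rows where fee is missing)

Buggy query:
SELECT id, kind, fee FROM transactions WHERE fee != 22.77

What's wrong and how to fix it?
Bug: 'fee != 22.77' is unknown when fee is NULL, so NULL rows are silently excluded

Fix: Add an explicit OR fee IS NULL to include the missing-value rows

Corrected query:
SELECT id, kind, fee FROM transactions WHERE fee != 22.77 OR fee IS NULL

Result:
id | kind     | fee  
---+----------+------
1  | deposit  | NULL 
2  | deposit  | NULL 
4  | transfer | NULL 
5  | refund   | NULL 
6  | fee      | 20.5 
7  | deposit  | 17.48
8  | interest | NULL 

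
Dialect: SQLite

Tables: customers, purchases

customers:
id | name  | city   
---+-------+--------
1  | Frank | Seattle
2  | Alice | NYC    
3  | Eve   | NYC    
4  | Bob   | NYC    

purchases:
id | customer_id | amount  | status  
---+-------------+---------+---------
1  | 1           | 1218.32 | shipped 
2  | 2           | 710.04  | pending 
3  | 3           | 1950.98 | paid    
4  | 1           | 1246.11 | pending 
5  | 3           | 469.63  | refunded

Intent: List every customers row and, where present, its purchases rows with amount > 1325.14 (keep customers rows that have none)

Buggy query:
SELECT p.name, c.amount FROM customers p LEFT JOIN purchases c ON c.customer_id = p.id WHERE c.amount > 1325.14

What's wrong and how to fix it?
Bug: A WHERE condition on the right-hand table after LEFT JOIN drops unmatched parents

Fix: Move the right-table condition into the ON clause so unmatched parents are kept

Corrected query:
SELECT p.name, c.amount FROM customers p LEFT JOIN purchases c ON c.customer_id = p.id AND c.amount > 1325.14

Result:
name  | amount 
------+--------
Frank | NULL   
Alice | NULL   
Eve   | 1950.98
Bob   | NULL   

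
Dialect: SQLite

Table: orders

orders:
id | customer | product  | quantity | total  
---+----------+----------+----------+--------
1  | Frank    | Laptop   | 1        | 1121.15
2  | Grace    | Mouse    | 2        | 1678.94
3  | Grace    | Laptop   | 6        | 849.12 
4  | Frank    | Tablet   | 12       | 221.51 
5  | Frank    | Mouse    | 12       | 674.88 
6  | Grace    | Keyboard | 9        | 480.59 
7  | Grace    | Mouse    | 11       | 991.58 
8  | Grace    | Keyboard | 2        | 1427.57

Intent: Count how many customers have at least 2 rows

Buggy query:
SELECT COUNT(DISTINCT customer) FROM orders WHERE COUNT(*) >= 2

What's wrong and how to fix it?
Bug: COUNT(*) cannot appear in WHERE; the per-group count doesn't exist yet

Fix: Use a subquery that GROUPs and filters with HAVING, then count its rows

Corrected query:
SELECT COUNT(*) FROM (SELECT customer FROM orders GROUP BY customer HAVING COUNT(*) >= 2)

Result:
COUNT(*)
--------
2       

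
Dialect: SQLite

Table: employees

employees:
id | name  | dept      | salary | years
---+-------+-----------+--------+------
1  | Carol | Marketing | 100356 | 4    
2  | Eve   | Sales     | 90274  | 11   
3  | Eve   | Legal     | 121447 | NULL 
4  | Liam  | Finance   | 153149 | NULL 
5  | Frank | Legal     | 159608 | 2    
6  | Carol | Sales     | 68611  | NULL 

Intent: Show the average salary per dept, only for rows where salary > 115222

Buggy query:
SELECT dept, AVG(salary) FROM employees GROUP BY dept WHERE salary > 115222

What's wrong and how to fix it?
Bug: Row-level WHERE must come before GROUP BY in the clause order

Fix: Move the WHERE clause before GROUP BY

Corrected query:
SELECT dept, AVG(salary) FROM employees WHERE salary > 115222 GROUP BY dept

Result:
dept    | AVG(salary)
--------+------------
Finance | 153149     
Legal   | 140527.5   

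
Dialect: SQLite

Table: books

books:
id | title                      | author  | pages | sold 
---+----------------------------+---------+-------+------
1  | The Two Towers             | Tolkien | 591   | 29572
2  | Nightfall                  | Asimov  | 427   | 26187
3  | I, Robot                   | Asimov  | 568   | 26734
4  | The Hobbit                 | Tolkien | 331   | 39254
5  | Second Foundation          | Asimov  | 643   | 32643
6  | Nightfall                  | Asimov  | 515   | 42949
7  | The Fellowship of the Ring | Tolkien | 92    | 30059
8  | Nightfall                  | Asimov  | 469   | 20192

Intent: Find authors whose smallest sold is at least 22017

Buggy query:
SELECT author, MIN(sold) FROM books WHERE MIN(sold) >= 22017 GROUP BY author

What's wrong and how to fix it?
Bug: MIN() in WHERE is a misuse of aggregate

Fix: Replace WHERE with HAVING after the GROUP BY

Corrected query:
SELECT author, MIN(sold) FROM books GROUP BY author HAVING MIN(sold) >= 22017

Result:
author  | MIN(sold)
--------+----------
Tolkien | 29572    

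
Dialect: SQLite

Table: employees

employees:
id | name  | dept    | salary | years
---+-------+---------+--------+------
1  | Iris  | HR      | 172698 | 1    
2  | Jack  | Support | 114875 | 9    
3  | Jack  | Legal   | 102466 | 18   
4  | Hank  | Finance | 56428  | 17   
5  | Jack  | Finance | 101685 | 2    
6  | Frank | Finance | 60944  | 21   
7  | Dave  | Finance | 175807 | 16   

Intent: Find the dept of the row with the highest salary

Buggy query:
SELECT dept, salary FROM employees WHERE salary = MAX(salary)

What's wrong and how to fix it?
Bug: WHERE is evaluated per row; an aggregate over the whole table isn't defined there

Fix: Wrap MAX in a scalar subquery so WHERE compares against a single value

Corrected query:
SELECT dept, salary FROM employees WHERE salary = (SELECT MAX(salary) FROM employees)

Result:
dept    | salary
--------+-------
Finance | 175807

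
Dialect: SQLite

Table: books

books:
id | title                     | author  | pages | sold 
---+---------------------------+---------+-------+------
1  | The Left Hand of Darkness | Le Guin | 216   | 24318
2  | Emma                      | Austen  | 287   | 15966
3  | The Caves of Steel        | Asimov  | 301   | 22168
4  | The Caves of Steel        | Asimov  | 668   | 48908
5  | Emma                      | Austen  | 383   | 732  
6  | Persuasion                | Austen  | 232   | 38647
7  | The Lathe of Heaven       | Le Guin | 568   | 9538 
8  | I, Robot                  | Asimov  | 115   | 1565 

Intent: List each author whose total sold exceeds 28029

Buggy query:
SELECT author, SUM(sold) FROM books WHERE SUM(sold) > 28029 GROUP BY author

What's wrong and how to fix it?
Bug: Aggregate functions cannot appear in a WHERE clause

Fix: Use HAVING (which filters groups after aggregation) instead of WHERE

Corrected query:
SELECT author, SUM(sold) FROM books GROUP BY author HAVING SUM(sold) > 28029

Result:
author  | SUM(sold)
--------+----------
Asimov  | 72641    
Austen  | 55345    
Le Guin | 33856    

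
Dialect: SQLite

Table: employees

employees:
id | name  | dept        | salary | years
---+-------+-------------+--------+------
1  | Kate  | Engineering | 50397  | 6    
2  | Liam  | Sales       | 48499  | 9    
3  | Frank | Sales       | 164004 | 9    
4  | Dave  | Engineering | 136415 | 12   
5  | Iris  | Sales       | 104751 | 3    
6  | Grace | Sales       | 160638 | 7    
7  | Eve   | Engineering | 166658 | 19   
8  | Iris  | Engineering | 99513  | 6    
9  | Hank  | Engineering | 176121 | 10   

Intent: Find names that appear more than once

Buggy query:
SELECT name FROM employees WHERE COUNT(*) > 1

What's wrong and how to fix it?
Bug: COUNT(*) is an aggregate and cannot be used in WHERE

Fix: GROUP BY name, then filter groups with HAVING COUNT(*) > 1

Corrected query:
SELECT name FROM employees GROUP BY name HAVING COUNT(*) > 1

Result:
name
----
Iris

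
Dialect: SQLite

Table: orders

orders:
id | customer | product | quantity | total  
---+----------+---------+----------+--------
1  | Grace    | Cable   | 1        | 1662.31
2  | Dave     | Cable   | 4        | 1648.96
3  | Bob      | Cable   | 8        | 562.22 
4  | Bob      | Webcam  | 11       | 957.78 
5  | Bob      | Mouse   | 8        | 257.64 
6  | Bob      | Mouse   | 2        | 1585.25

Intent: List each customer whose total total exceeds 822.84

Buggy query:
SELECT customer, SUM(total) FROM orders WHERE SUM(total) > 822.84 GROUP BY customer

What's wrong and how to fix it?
Bug: Aggregate functions cannot appear in a WHERE clause

Fix: Use HAVING (which filters groups after aggregation) instead of WHERE

Corrected query:
SELECT customer, SUM(total) FROM orders GROUP BY customer HAVING SUM(total) > 822.84

Result:
customer | SUM(total)
---------+-----------
Bob      | 3362.89   
Dave     | 1648.96   
Grace    | 1662.31   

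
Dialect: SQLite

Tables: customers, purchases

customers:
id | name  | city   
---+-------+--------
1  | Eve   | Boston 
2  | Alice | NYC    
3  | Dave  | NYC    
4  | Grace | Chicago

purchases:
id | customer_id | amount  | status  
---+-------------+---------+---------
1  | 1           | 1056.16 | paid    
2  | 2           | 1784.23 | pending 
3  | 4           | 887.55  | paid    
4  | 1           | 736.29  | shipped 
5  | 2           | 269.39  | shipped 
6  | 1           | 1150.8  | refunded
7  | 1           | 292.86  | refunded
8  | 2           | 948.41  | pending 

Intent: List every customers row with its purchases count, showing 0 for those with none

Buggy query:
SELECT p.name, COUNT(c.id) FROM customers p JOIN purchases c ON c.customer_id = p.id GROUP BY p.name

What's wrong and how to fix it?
Bug: INNER JOIN drops customers rows that have no matching purchases rows

Fix: Switch to LEFT JOIN to retain unmatched parent rows

Corrected query:
SELECT p.name, COUNT(c.id) FROM customers p LEFT JOIN purchases c ON c.customer_id = p.id GROUP BY p.name

Result:
name  | COUNT(c.id)
------+------------
Alice | 3          
Dave  | 0          
Eve   | 4          
Grace | 1          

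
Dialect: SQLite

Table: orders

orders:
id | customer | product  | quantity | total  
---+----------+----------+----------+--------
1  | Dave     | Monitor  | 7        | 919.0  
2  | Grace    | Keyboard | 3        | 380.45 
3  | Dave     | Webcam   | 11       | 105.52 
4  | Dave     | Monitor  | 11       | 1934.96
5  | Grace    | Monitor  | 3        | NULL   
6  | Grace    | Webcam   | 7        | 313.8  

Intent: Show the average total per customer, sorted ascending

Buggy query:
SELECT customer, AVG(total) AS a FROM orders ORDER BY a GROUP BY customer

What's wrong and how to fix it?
Bug: GROUP BY must precede ORDER BY

Fix: Move ORDER BY to the end, after GROUP BY

Corrected query:
SELECT customer, AVG(total) AS a FROM orders GROUP BY customer ORDER BY a

Result:
customer | a         
---------+-----------
Grace    | 347.125   
Dave     | 986.493333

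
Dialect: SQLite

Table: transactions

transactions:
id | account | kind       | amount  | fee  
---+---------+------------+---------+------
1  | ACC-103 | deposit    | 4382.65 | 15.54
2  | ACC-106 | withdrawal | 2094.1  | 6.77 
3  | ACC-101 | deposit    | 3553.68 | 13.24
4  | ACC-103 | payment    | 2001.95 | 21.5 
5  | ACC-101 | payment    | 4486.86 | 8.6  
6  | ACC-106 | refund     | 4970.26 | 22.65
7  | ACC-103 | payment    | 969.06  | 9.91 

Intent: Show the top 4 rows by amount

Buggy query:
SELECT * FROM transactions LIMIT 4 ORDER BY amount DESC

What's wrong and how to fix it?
Bug: LIMIT must come after ORDER BY

Fix: Sort with ORDER BY, then apply LIMIT

Corrected query:
SELECT * FROM transactions ORDER BY amount DESC LIMIT 4

Result:
id | account | kind    | amount  | fee  
---+---------+---------+---------+------
6  | ACC-106 | refund  | 4970.26 | 22.65
5  | ACC-101 | payment | 4486.86 | 8.6  
1  | ACC-103 | deposit | 4382.65 | 15.54
3  | ACC-101 | deposit | 3553.68 | 13.24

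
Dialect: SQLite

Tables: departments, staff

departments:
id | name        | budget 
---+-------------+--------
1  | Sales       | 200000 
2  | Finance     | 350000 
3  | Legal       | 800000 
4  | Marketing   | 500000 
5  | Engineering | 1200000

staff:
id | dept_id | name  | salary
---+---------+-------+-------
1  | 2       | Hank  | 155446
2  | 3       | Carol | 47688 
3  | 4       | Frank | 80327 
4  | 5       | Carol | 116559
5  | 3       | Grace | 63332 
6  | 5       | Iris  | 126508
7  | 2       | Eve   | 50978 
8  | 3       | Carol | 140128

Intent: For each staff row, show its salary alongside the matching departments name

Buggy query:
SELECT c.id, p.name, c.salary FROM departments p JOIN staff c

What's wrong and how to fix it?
Bug: JOIN with no ON clause produces a cartesian product; every staff row pairs with every departments row

Fix: Specify the join condition linking the foreign key to the parent id

Corrected query:
SELECT c.id, p.name, c.salary FROM departments p JOIN staff c ON c.dept_id = p.id

Result:
id | name        | salary
---+-------------+-------
1  | Finance     | 155446
2  | Legal       | 47688 
3  | Marketing   | 80327 
4  | Engineering | 116559
5  | Legal       | 63332 
6  | Engineering | 126508
7  | Finance     | 50978 
8  | Legal       | 140128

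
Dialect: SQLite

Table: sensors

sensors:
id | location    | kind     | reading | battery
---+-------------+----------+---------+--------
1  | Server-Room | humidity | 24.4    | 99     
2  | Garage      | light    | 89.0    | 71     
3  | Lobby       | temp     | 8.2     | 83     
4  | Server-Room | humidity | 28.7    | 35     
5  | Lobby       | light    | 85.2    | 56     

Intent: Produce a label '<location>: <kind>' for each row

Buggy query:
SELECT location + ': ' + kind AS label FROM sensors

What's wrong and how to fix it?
Bug: '+' is numeric addition; on text columns SQLite converts them to 0 instead of concatenating

Fix: Replace + with || to concatenate text

Corrected query:
SELECT location || ': ' || kind AS label FROM sensors

Result:
label                
---------------------
Server-Room: humidity
Garage: light        
Lobby: temp          
Server-Room: humidity
Lobby: light         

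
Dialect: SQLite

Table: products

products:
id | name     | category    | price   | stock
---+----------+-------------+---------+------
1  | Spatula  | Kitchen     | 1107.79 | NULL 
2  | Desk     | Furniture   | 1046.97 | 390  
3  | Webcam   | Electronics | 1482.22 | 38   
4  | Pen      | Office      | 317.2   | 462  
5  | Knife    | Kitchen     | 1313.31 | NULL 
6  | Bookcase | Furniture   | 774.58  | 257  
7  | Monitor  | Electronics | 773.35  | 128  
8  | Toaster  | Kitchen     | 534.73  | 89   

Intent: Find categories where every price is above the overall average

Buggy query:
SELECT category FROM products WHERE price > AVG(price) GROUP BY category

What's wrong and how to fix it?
Bug: AVG() is an aggregate; it can't sit directly in WHERE

Fix: Use a subquery for AVG and a HAVING MIN(...) filter so the condition holds for every row in the group

Corrected query:
SELECT category FROM products GROUP BY category HAVING MIN(price) > (SELECT AVG(price) FROM products)

Result:
(no rows)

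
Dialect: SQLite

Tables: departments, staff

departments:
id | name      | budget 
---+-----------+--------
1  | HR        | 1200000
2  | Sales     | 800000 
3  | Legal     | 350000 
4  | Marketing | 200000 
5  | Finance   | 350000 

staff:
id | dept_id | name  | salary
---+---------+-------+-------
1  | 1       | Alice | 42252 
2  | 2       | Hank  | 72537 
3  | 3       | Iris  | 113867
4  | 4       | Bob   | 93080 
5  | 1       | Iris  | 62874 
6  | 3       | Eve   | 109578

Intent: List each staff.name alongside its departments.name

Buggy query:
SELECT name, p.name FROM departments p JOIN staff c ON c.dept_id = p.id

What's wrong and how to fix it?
Bug: 'name' exists in both joined tables, so the database can't tell which one is meant

Fix: Prefix ambiguous columns with the table alias

Corrected query:
SELECT c.name, p.name FROM departments p JOIN staff c ON c.dept_id = p.id

Result:
name  | name     
------+----------
Alice | HR       
Hank  | Sales    
Iris  | Legal    
Bob   | Marketing
Iris  | HR       
Eve   | Legal    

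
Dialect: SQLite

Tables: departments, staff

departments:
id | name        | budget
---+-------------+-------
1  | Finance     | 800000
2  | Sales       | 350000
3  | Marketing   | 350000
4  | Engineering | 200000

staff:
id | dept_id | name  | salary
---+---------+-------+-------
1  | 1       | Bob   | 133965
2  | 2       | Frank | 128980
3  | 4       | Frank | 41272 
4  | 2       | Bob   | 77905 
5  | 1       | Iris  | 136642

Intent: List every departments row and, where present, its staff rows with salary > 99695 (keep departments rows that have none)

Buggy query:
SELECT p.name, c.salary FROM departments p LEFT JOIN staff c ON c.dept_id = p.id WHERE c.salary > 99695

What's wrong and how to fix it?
Bug: A WHERE condition on the right-hand table after LEFT JOIN drops unmatched parents

Fix: Put 'c.salary > 99695' in the JOIN's ON clause instead of WHERE

Corrected query:
SELECT p.name, c.salary FROM departments p LEFT JOIN staff c ON c.dept_id = p.id AND c.salary > 99695

Result:
name        | salary
------------+-------
Finance     | 133965
Finance     | 136642
Sales       | 128980
Marketing   | NULL  
Engineering | NULL  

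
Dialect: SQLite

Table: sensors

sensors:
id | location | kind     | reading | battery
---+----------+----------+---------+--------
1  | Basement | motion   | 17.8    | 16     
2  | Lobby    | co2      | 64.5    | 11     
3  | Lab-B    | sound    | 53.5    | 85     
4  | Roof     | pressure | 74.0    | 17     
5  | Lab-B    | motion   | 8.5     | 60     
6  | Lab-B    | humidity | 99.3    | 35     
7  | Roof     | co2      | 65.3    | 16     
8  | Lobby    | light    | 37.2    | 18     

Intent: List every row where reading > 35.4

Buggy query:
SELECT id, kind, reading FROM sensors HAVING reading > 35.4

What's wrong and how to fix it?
Bug: HAVING filters the output of aggregation, but this query has no GROUP BY and no aggregate functions, so SQLite rejects it (HAVING clause on a non-aggregate query); the condition here is per row

Fix: Replace HAVING with WHERE since the condition applies to individual rows

Corrected query:
SELECT id, kind, reading FROM sensors WHERE reading > 35.4

Result:
id | kind     | reading
---+----------+--------
2  | co2      | 64.5   
3  | sound    | 53.5   
4  | pressure | 74     
6  | humidity | 99.3   
7  | co2      | 65.3   
8  | light    | 37.2   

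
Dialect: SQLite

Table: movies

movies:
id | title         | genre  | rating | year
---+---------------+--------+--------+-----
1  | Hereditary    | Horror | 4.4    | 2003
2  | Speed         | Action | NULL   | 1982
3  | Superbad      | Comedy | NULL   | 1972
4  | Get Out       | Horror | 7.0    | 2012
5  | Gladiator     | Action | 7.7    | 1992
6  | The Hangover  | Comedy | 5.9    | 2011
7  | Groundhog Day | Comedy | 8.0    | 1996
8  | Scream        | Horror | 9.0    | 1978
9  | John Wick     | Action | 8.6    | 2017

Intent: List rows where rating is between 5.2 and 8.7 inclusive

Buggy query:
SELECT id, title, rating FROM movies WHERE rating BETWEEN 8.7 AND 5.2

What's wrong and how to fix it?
Bug: The bounds are reversed; BETWEEN a AND b requires a <= b to match anything

Fix: Swap the bounds so the smaller value comes first

Corrected query:
SELECT id, title, rating FROM movies WHERE rating BETWEEN 5.2 AND 8.7

Result:
id | title         | rating
---+---------------+-------
4  | Get Out       | 7     
5  | Gladiator     | 7.7   
6  | The Hangover  | 5.9   
7  | Groundhog Day | 8     
9  | John Wick     | 8.6   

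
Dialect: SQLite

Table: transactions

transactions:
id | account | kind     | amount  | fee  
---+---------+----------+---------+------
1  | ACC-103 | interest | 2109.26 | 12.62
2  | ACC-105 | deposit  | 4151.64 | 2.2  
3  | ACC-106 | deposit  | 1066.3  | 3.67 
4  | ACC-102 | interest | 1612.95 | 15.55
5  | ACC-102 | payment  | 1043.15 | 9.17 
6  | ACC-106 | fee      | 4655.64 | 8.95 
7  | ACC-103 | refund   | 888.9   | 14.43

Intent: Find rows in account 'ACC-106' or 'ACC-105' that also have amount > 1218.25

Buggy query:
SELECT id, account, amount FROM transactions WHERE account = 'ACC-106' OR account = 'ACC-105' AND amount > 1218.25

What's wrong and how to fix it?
Bug: Without parentheses, AND is evaluated before OR, so the amount filter only applies to the 'ACC-105' branch

Fix: Add parentheses around the OR so the AND applies to both alternatives

Corrected query:
SELECT id, account, amount FROM transactions WHERE (account = 'ACC-106' OR account = 'ACC-105') AND amount > 1218.25

Result:
id | account | amount 
---+---------+--------
2  | ACC-105 | 4151.64
6  | ACC-106 | 4655.64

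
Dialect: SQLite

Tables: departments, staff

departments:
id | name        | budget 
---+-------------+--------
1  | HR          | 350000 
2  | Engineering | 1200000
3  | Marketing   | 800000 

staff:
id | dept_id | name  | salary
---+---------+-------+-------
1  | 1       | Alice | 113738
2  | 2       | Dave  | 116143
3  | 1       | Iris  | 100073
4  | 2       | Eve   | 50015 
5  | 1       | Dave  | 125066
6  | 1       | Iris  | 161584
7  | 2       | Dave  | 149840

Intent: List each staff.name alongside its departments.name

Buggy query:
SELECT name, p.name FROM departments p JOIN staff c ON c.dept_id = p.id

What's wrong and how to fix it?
Bug: 'name' exists in both joined tables, so the database can't tell which one is meant

Fix: Qualify the column with its table alias (c.name)

Corrected query:
SELECT c.name, p.name FROM departments p JOIN staff c ON c.dept_id = p.id

Result:
name  | name       
------+------------
Alice | HR         
Dave  | Engineering
Iris  | HR         
Eve   | Engineering
Dave  | HR         
Iris  | HR         
Dave  | Engineering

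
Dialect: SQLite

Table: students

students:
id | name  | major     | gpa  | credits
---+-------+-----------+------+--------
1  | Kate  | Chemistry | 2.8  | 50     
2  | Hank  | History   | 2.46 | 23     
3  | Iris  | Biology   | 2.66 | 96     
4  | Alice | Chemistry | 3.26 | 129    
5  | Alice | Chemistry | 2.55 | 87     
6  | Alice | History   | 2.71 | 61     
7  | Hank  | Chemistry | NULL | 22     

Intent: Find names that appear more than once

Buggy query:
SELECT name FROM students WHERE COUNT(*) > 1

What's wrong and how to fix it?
Bug: COUNT(*) is an aggregate and cannot be used in WHERE

Fix: Group first, then use HAVING for the count condition

Corrected query:
SELECT name FROM students GROUP BY name HAVING COUNT(*) > 1

Result:
name 
-----
Alice
Hank 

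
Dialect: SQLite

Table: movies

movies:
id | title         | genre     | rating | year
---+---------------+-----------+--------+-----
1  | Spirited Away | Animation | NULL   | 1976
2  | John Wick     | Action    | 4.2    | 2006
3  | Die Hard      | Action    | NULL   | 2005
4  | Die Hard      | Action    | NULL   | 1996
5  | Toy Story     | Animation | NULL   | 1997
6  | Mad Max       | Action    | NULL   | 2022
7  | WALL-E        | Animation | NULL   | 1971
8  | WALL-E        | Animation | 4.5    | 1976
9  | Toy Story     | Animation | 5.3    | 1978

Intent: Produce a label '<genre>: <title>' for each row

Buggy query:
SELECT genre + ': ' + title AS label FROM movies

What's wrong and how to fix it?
Bug: SQLite uses || for string concatenation; + coerces text to numbers (yielding 0)

Fix: Replace + with || to concatenate text

Corrected query:
SELECT genre || ': ' || title AS label FROM movies

Result:
label                   
------------------------
Animation: Spirited Away
Action: John Wick       
Action: Die Hard        
Action: Die Hard        
Animation: Toy Story    
Action: Mad Max         
Animation: WALL-E       
Animation: WALL-E       
Animation: Toy Story    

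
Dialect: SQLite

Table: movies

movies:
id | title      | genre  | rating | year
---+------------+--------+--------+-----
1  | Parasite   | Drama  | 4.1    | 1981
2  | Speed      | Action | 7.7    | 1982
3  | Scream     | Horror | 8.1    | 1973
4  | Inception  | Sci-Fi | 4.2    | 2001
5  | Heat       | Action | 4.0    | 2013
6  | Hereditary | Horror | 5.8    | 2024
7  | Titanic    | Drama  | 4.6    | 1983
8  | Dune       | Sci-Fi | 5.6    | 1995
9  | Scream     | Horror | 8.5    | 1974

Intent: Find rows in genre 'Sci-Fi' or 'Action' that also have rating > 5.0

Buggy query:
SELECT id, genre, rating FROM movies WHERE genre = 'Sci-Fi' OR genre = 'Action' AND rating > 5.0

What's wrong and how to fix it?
Bug: AND binds tighter than OR, so this parses as genre = 'Sci-Fi' OR (genre = 'Action' AND rating > 5.0)

Fix: Add parentheses around the OR so the AND applies to both alternatives

Corrected query:
SELECT id, genre, rating FROM movies WHERE (genre = 'Sci-Fi' OR genre = 'Action') AND rating > 5.0

Result:
id | genre  | rating
---+--------+-------
2  | Action | 7.7   
8  | Sci-Fi | 5.6   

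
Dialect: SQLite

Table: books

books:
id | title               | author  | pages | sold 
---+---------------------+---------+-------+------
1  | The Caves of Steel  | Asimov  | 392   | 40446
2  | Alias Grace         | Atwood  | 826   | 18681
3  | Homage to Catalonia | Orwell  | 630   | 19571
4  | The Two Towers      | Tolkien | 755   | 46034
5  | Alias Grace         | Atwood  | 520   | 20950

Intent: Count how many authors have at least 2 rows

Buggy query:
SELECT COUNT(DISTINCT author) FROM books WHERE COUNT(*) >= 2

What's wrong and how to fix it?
Bug: WHERE filters individual rows, not groups, so a group-level COUNT is invalid there

Fix: Use a subquery that GROUPs and filters with HAVING, then count its rows

Corrected query:
SELECT COUNT(*) FROM (SELECT author FROM books GROUP BY author HAVING COUNT(*) >= 2)

Result:
COUNT(*)
--------
1       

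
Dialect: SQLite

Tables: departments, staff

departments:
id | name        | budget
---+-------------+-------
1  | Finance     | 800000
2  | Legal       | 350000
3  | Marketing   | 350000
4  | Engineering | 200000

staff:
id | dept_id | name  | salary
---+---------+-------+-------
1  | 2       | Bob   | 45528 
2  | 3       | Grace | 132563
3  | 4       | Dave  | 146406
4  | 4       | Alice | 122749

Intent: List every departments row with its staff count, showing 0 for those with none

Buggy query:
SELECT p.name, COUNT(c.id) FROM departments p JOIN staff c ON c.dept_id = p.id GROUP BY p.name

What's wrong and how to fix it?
Bug: An inner join excludes parents with zero children

Fix: Switch to LEFT JOIN to retain unmatched parent rows

Corrected query:
SELECT p.name, COUNT(c.id) FROM departments p LEFT JOIN staff c ON c.dept_id = p.id GROUP BY p.name

Result:
name        | COUNT(c.id)
------------+------------
Engineering | 2          
Finance     | 0          
Legal       | 1          
Marketing   | 1          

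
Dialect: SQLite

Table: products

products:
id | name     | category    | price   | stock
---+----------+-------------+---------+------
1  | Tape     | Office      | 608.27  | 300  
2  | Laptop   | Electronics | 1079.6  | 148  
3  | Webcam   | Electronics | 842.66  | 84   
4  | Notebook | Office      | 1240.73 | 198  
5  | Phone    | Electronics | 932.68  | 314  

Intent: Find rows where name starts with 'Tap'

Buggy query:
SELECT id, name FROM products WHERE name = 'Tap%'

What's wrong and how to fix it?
Bug: '=' compares the literal string including the % character; pattern matching needs LIKE

Fix: Replace '=' with LIKE so 'Tap%' is treated as a pattern

Corrected query:
SELECT id, name FROM products WHERE name LIKE 'Tap%'

Result:
id | name
---+-----
1  | Tape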